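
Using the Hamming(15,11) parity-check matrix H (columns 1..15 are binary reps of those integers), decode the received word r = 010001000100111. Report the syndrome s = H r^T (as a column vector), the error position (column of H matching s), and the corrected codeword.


s = (0, 0, 1, 0)^T, error position = 2, corrected codeword c = 000001000100111

Compute s = H r^T mod 2 one row at a time:
  s_1 = 0 + 0 + 1 + 0 + 0 + 1 + 1 + 1 = 4 ≡ 0 (mod 2).
  s_2 = 0 + 0 + 1 + 0 + 0 + 1 + 1 + 1 = 4 ≡ 0 (mod 2).
  s_3 = 1 + 0 + 1 + 0 + 1 + 0 + 1 + 1 = 5 ≡ 1 (mod 2).
  s_4 = 0 + 0 + 0 + 0 + 0 + 0 + 1 + 1 = 2 ≡ 0 (mod 2).
s = (0, 0, 1, 0)^T — this equals column 2 of H (binary 0010), so error is at position 2.
Correct: flip bit 2 of r = 010001000100111 to get c = 000001000100111.


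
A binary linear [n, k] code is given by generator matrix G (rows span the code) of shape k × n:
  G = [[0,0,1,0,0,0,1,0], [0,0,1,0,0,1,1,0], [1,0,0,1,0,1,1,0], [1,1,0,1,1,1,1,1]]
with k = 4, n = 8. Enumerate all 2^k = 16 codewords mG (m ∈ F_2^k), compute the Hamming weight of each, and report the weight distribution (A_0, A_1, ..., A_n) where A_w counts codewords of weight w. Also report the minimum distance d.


Weight distribution: A_0 = 1, A_1 = 1, A_2 = 1, A_3 = 4, A_4 = 3, A_5 = 1, A_6 = 3, A_7 = 2. Minimum distance d = 1.

Enumerate all 2^4 = 16 messages m ∈ F_2^4.
For each, compute codeword c = mG in F_2^8, then tally its weight.
  m = 0000 → c = 00000000, weight = 0.
  m = 1000 → c = 00100010, weight = 2.
  m = 0100 → c = 00100110, weight = 3.
  m = 1100 → c = 00000100, weight = 1.
  m = 0010 → c = 10010110, weight = 4.
  m = 1010 → c = 10110100, weight = 4.
  m = 0110 → c = 10110000, weight = 3.
  m = 1110 → c = 10010010, weight = 3.
  m = 0001 → c = 11011111, weight = 7.
  m = 1001 → c = 11111101, weight = 7.
  m = 0101 → c = 11111001, weight = 6.
  m = 1101 → c = 11011011, weight = 6.
  m = 0011 → c = 01001001, weight = 3.
  m = 1011 → c = 01101011, weight = 5.
  m = 0111 → c = 01101111, weight = 6.
  m = 1111 → c = 01001101, weight = 4.
Tally weights:
  weight 0: 1 codewords.
  weight 1: 1 codewords.
  weight 2: 1 codewords.
  weight 3: 4 codewords.
  weight 4: 3 codewords.
  weight 5: 1 codewords.
  weight 6: 3 codewords.
  weight 7: 2 codewords.
Minimum distance d = smallest w > 0 with A_w > 0 = 1.
Sanity: Σ A_w = 16 = 2^4 = 16 ✓.


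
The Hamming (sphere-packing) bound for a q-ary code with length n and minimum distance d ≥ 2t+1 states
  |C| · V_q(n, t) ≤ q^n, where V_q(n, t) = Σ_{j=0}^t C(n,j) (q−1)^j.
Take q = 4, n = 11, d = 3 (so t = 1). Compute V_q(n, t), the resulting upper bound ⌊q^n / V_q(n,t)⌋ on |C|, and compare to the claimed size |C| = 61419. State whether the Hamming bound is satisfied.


V_q(n, t) = 34, q^n = 4194304, Hamming bound = 123361, |C| = 61419 ≤ bound (satisfied).

Step 1: Compute V_q(n, t) = Σ_{j=0}^1 C(n, j) (q−1)^j.
  j = 0: C(11,0)·(3)^0 = 1·1 = 1.
  j = 1: C(11,1)·(3)^1 = 11·3 = 33.
  V_q(n, t) = 1 + 33 = 34.
Step 2: q^n = 4^11 = 4194304.
Step 3: Hamming bound ⌊q^n / V_q(n,t)⌋ = ⌊4194304/34⌋ = 123361.
Step 4: Compare |C| = 61419 to 123361: satisfied.
The claimed |C| lies below the Hamming bound.


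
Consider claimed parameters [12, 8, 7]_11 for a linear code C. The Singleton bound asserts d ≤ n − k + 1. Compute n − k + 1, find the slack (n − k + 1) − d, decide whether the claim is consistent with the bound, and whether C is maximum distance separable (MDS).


Singleton RHS = n − k + 1 = 5, slack = -2, bound violated (no such code; not MDS).

Singleton bound: d ≤ n − k + 1.
Here n = 12, k = 8, so n − k + 1 = 5.
Given d = 7, check d ≤ 5: NO.
Slack = (n − k + 1) − d = -2.
The slack is negative: d = 7 exceeds n − k + 1 = 5 by 2, so the Singleton bound is violated and no linear [12, 8, 7]_11 code can exist. In particular it is not MDS (MDS requires d = n − k + 1 exactly).
Description: the claimed parameters are [12, 8, 7]_11; such a code would be impossible (violates the Singleton bound).


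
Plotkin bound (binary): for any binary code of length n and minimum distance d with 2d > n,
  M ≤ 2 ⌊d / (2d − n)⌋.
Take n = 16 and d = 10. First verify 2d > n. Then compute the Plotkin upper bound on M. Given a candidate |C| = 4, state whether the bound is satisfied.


Plotkin bound M ≤ 4; given |C| = 4 ≤ bound (satisfied).

Check applicability: 2d = 20, n = 16.
2d − n = 4 > 0, so Plotkin applies.
Compute d/(2d−n) = 10/4 ≈ 2.5000.
⌊d/(2d−n)⌋ = 2.
Plotkin bound: M ≤ 2·2 = 4.
Given |C| = 4, check: satisfied.
This |C| is at the Plotkin bound.


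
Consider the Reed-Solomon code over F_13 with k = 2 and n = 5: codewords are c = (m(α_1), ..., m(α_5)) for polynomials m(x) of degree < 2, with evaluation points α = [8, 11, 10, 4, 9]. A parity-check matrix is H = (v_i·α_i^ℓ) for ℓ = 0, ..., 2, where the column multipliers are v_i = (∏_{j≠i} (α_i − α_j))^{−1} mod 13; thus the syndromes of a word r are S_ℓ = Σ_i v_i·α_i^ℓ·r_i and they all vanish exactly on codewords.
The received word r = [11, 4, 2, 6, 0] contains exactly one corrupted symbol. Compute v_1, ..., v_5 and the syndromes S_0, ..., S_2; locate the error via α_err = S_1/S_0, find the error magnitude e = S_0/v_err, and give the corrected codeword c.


S = (2, 8, 6), error at position 4, error magnitude e = 3, c = [11, 4, 2, 3, 0].

Step 1: column multipliers v_i = (∏_{j≠i}(α_i − α_j))^{−1} mod 13.
  i = 1 (α = 8): (8−11)(8−10)(8−4)(8−9) = (−3)·(−2)·4·(−1) = −24 ≡ 2, so v_1 = 2^{−1} = 7 (mod 13).
  i = 2 (α = 11): (11−8)(11−10)(11−4)(11−9) = 3·1·7·2 = 42 ≡ 3, so v_2 = 3^{−1} = 9 (mod 13).
  i = 3 (α = 10): (10−8)(10−11)(10−4)(10−9) = 2·(−1)·6·1 = −12 ≡ 1, so v_3 = 1^{−1} = 1 (mod 13).
  i = 4 (α = 4): (4−8)(4−11)(4−10)(4−9) = (−4)·(−7)·(−6)·(−5) = 840 ≡ 8, so v_4 = 8^{−1} = 5 (mod 13).
  i = 5 (α = 9): (9−8)(9−11)(9−10)(9−4) = 1·(−2)·(−1)·5 = 10 ≡ 10, so v_5 = 10^{−1} = 4 (mod 13).
  v = [7, 9, 1, 5, 4].
Step 2: syndromes of r = [11, 4, 2, 6, 0] (all sums mod 13).
  S_0 = Σ v_i r_i = 7·11 + 9·4 + 1·2 + 5·6 + 4·0 = 145 ≡ 2.
  S_1 = Σ v_i α_i r_i = 7·8·11 + 9·11·4 + 1·10·2 + 5·4·6 + 4·9·0 = 1152 ≡ 8.
  α_i^2 mod 13 = [12, 4, 9, 3, 3].
  S_2 = Σ v_i α_i^2 r_i = 7·12·11 + 9·4·4 + 1·9·2 + 5·3·6 + 4·3·0 = 1176 ≡ 6.
  S = (2, 8, 6) ≠ 0, so r is not a codeword (an error is present).
Step 3: locate the error. For a single error e at position i, S_ℓ = v_i·e·α_i^ℓ, so α_err = S_1/S_0.
  S_0^{−1} = 2^{−1} = 7 (mod 13), so α_err = 8·7 = 56 ≡ 4 = α_4. Error position i = 4.
  Consistency check: S_2/S_1 = 6·5 = 30 ≡ 4 = α_err ✓ (single-error assumption holds).
Step 4: error magnitude e = S_0/v_4 = S_0·∏_{j≠4}(α_4 − α_j) = 2·8 = 16 ≡ 3 (mod 13).
Step 5: correct position 4: c_4 = r_4 − e = 6 − 3 ≡ 3 (mod 13). Hence c = [11, 4, 2, 3, 0].
  Check: interpolating c through the α_i gives m(x) = 8 + 2·x (degree < 2) with m(α_i) = c_i for every i, so c is indeed a codeword.


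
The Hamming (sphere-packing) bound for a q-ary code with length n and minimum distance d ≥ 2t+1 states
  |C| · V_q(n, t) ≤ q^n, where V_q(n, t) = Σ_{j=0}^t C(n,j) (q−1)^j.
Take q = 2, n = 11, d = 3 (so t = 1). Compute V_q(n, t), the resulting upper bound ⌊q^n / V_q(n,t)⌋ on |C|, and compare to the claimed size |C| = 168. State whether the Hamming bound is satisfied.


V_q(n, t) = 12, q^n = 2048, Hamming bound = 170, |C| = 168 ≤ bound (satisfied).

Step 1: Compute V_q(n, t) = Σ_{j=0}^1 C(n, j) (q−1)^j.
  j = 0: C(11,0)·(1)^0 = 1·1 = 1.
  j = 1: C(11,1)·(1)^1 = 11·1 = 11.
  V_q(n, t) = 1 + 11 = 12.
Step 2: q^n = 2^11 = 2048.
Step 3: Hamming bound ⌊q^n / V_q(n,t)⌋ = ⌊2048/12⌋ = 170.
Step 4: Compare |C| = 168 to 170: satisfied.
The claimed |C| lies below the Hamming bound.


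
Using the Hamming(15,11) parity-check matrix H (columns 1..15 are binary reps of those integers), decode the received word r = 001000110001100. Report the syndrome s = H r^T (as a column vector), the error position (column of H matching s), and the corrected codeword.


s = (1, 1, 0, 1)^T, error position = 13, corrected codeword c = 001000110001000

Compute s = H r^T mod 2 one row at a time:
  s_1 = 1 + 0 + 0 + 0 + 1 + 1 + 0 + 0 = 3 ≡ 1 (mod 2).
  s_2 = 0 + 0 + 0 + 1 + 1 + 1 + 0 + 0 = 3 ≡ 1 (mod 2).
  s_3 = 0 + 1 + 0 + 1 + 0 + 0 + 0 + 0 = 2 ≡ 0 (mod 2).
  s_4 = 0 + 1 + 0 + 1 + 0 + 0 + 1 + 0 = 3 ≡ 1 (mod 2).
s = (1, 1, 0, 1)^T — this equals column 13 of H (binary 1101), so error is at position 13.
Correct: flip bit 13 of r = 001000110001100 to get c = 001000110001000.


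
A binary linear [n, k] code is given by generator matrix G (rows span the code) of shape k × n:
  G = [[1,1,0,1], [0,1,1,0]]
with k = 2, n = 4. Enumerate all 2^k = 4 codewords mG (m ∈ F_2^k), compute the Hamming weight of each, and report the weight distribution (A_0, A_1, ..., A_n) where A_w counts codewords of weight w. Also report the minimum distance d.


Weight distribution: A_0 = 1, A_2 = 1, A_3 = 2. Minimum distance d = 2.

Enumerate all 2^2 = 4 messages m ∈ F_2^2.
For each, compute codeword c = mG in F_2^4, then tally its weight.
  m = 00 → c = 0000, weight = 0.
  m = 10 → c = 1101, weight = 3.
  m = 01 → c = 0110, weight = 2.
  m = 11 → c = 1011, weight = 3.
Tally weights:
  weight 0: 1 codewords.
  weight 2: 1 codewords.
  weight 3: 2 codewords.
Minimum distance d = smallest w > 0 with A_w > 0 = 2.
Sanity: Σ A_w = 4 = 2^2 = 4 ✓.


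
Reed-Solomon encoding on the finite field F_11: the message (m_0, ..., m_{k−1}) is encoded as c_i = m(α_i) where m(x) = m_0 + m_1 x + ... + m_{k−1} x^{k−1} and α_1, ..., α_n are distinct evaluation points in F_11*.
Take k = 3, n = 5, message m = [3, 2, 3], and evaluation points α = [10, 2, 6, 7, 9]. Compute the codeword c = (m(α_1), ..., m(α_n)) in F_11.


c = [4, 8, 2, 10, 0]

Message polynomial: m(x) = 3 + 2·x + 3·x^2 (mod 11).
For each evaluation point α_i, compute m(α_i) mod 11:
  α_1 = 10: Horner steps 3 → 10 → 4, so m(10) = 4.
  α_2 = 2: Horner steps 3 → 8 → 8, so m(2) = 8.
  α_3 = 6: Horner steps 3 → 9 → 2, so m(6) = 2.
  α_4 = 7: Horner steps 3 → 1 → 10, so m(7) = 10.
  α_5 = 9: Horner steps 3 → 7 → 0, so m(9) = 0.
Codeword c = [4, 8, 2, 10, 0] ∈ F_11^5.


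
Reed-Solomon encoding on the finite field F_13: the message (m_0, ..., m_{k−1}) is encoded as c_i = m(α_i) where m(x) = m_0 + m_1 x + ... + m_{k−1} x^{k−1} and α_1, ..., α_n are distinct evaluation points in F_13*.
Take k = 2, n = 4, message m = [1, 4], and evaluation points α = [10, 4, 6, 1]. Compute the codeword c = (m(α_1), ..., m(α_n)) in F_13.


c = [2, 4, 12, 5]

Message polynomial: m(x) = 1 + 4·x (mod 13).
For each evaluation point α_i, compute m(α_i) mod 13:
  α_1 = 10: Horner steps 4 → 2, so m(10) = 2.
  α_2 = 4: Horner steps 4 → 4, so m(4) = 4.
  α_3 = 6: Horner steps 4 → 12, so m(6) = 12.
  α_4 = 1: Horner steps 4 → 5, so m(1) = 5.
Codeword c = [2, 4, 12, 5] ∈ F_13^4.


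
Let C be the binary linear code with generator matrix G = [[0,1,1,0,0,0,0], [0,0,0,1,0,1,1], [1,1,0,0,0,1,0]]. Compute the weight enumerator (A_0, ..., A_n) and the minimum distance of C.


Weight distribution: A_0 = 1, A_2 = 1, A_3 = 3, A_4 = 2, A_5 = 1. Minimum distance d = 2.

Enumerate all 2^3 = 8 messages m ∈ F_2^3.
For each, compute codeword c = mG in F_2^7, then tally its weight.
  m = 000 → c = 0000000, weight = 0.
  m = 100 → c = 0110000, weight = 2.
  m = 010 → c = 0001011, weight = 3.
  m = 110 → c = 0111011, weight = 5.
  m = 001 → c = 1100010, weight = 3.
  m = 101 → c = 1010010, weight = 3.
  m = 011 → c = 1101001, weight = 4.
  m = 111 → c = 1011001, weight = 4.
Tally weights:
  weight 0: 1 codewords.
  weight 2: 1 codewords.
  weight 3: 3 codewords.
  weight 4: 2 codewords.
  weight 5: 1 codewords.
Minimum distance d = smallest w > 0 with A_w > 0 = 2.
Sanity: Σ A_w = 8 = 2^3 = 8 ✓.


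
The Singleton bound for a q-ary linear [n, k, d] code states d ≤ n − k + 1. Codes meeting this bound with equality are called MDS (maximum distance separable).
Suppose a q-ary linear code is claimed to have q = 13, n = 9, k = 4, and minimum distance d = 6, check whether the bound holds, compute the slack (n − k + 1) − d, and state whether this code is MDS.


Singleton RHS = n − k + 1 = 6, slack = 0, bound satisfied, MDS.

Singleton bound: d ≤ n − k + 1.
Here n = 9, k = 4, so n − k + 1 = 6.
Given d = 6, check d ≤ 6: YES.
Slack = (n − k + 1) − d = 0.
The code is MDS (slack = 0).
Description: the claimed parameters are [9, 4, 6]_13; such a code would be MDS (meets Singleton bound).


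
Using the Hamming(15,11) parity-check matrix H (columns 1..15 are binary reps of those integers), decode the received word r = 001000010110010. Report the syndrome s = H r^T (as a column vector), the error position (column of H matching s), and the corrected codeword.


s = (0, 1, 0, 0)^T, error position = 4, corrected codeword c = 001100010110010

Compute s = H r^T mod 2 one row at a time:
  s_1 = 1 + 0 + 1 + 1 + 0 + 0 + 1 + 0 = 4 ≡ 0 (mod 2).
  s_2 = 0 + 0 + 0 + 0 + 0 + 0 + 1 + 0 = 1 ≡ 1 (mod 2).
  s_3 = 0 + 1 + 0 + 0 + 1 + 1 + 1 + 0 = 4 ≡ 0 (mod 2).
  s_4 = 0 + 1 + 0 + 0 + 0 + 1 + 0 + 0 = 2 ≡ 0 (mod 2).
s = (0, 1, 0, 0)^T — this equals column 4 of H (binary 0100), so error is at position 4.
Correct: flip bit 4 of r = 001000010110010 to get c = 001100010110010.


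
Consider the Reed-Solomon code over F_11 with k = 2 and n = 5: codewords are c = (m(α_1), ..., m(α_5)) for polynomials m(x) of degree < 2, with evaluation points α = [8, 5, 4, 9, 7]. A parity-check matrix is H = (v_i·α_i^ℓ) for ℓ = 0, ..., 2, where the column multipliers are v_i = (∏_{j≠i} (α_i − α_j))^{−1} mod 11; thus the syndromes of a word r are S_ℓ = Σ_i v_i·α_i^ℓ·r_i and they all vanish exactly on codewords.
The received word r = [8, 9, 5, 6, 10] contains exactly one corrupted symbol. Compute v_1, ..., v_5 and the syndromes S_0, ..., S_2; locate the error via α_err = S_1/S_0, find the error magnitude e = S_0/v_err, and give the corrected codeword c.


S = (8, 7, 2), error at position 2, error magnitude e = 6, c = [8, 3, 5, 6, 10].

Step 1: column multipliers v_i = (∏_{j≠i}(α_i − α_j))^{−1} mod 11.
  i = 1 (α = 8): (8−5)(8−4)(8−9)(8−7) = 3·4·(−1)·1 = −12 ≡ 10, so v_1 = 10^{−1} = 10 (mod 11).
  i = 2 (α = 5): (5−8)(5−4)(5−9)(5−7) = (−3)·1·(−4)·(−2) = −24 ≡ 9, so v_2 = 9^{−1} = 5 (mod 11).
  i = 3 (α = 4): (4−8)(4−5)(4−9)(4−7) = (−4)·(−1)·(−5)·(−3) = 60 ≡ 5, so v_3 = 5^{−1} = 9 (mod 11).
  i = 4 (α = 9): (9−8)(9−5)(9−4)(9−7) = 1·4·5·2 = 40 ≡ 7, so v_4 = 7^{−1} = 8 (mod 11).
  i = 5 (α = 7): (7−8)(7−5)(7−4)(7−9) = (−1)·2·3·(−2) = 12 ≡ 1, so v_5 = 1^{−1} = 1 (mod 11).
  v = [10, 5, 9, 8, 1].
Step 2: syndromes of r = [8, 9, 5, 6, 10] (all sums mod 11).
  S_0 = Σ v_i r_i = 10·8 + 5·9 + 9·5 + 8·6 + 1·10 = 228 ≡ 8.
  S_1 = Σ v_i α_i r_i = 10·8·8 + 5·5·9 + 9·4·5 + 8·9·6 + 1·7·10 = 1547 ≡ 7.
  α_i^2 mod 11 = [9, 3, 5, 4, 5].
  S_2 = Σ v_i α_i^2 r_i = 10·9·8 + 5·3·9 + 9·5·5 + 8·4·6 + 1·5·10 = 1322 ≡ 2.
  S = (8, 7, 2) ≠ 0, so r is not a codeword (an error is present).
Step 3: locate the error. For a single error e at position i, S_ℓ = v_i·e·α_i^ℓ, so α_err = S_1/S_0.
  S_0^{−1} = 8^{−1} = 7 (mod 11), so α_err = 7·7 = 49 ≡ 5 = α_2. Error position i = 2.
  Consistency check: S_2/S_1 = 2·8 = 16 ≡ 5 = α_err ✓ (single-error assumption holds).
Step 4: error magnitude e = S_0/v_2 = S_0·∏_{j≠2}(α_2 − α_j) = 8·9 = 72 ≡ 6 (mod 11).
Step 5: correct position 2: c_2 = r_2 − e = 9 − 6 ≡ 3 (mod 11). Hence c = [8, 3, 5, 6, 10].
  Check: interpolating c through the α_i gives m(x) = 2 + 9·x (degree < 2) with m(α_i) = c_i for every i, so c is indeed a codeword.


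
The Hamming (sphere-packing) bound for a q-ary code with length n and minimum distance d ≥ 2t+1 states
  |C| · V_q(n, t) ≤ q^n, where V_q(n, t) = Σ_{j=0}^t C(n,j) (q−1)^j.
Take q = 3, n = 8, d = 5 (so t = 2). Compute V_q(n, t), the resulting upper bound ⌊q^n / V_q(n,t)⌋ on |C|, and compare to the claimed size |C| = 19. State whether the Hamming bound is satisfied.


V_q(n, t) = 129, q^n = 6561, Hamming bound = 50, |C| = 19 ≤ bound (satisfied).

Step 1: Compute V_q(n, t) = Σ_{j=0}^2 C(n, j) (q−1)^j.
  j = 0: C(8,0)·(2)^0 = 1·1 = 1.
  j = 1: C(8,1)·(2)^1 = 8·2 = 16.
  j = 2: C(8,2)·(2)^2 = 28·4 = 112.
  V_q(n, t) = 1 + 16 + 112 = 129.
Step 2: q^n = 3^8 = 6561.
Step 3: Hamming bound ⌊q^n / V_q(n,t)⌋ = ⌊6561/129⌋ = 50.
Step 4: Compare |C| = 19 to 50: satisfied.
The claimed |C| lies below the Hamming bound.


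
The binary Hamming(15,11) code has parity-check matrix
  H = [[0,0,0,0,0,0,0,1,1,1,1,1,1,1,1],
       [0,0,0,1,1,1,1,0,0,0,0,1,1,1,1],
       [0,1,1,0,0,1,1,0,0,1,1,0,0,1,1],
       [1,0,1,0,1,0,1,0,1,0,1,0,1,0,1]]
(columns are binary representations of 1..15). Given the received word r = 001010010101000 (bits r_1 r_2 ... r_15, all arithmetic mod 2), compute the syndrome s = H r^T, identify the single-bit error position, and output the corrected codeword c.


s = (1, 0, 0, 0)^T, error position = 8, corrected codeword c = 001010000101000

Compute s = H r^T mod 2 one row at a time:
  s_1 = 1 + 0 + 1 + 0 + 1 + 0 + 0 + 0 = 3 ≡ 1 (mod 2).
  s_2 = 0 + 1 + 0 + 0 + 1 + 0 + 0 + 0 = 2 ≡ 0 (mod 2).
  s_3 = 0 + 1 + 0 + 0 + 1 + 0 + 0 + 0 = 2 ≡ 0 (mod 2).
  s_4 = 0 + 1 + 1 + 0 + 0 + 0 + 0 + 0 = 2 ≡ 0 (mod 2).
s = (1, 0, 0, 0)^T — this equals column 8 of H (binary 1000), so error is at position 8.
Correct: flip bit 8 of r = 001010010101000 to get c = 001010000101000.


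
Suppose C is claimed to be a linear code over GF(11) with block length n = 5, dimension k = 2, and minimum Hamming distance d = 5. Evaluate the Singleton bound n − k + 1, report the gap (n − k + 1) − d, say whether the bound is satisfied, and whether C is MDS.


Singleton RHS = n − k + 1 = 4, slack = -1, bound violated (no such code; not MDS).

Singleton bound: d ≤ n − k + 1.
Here n = 5, k = 2, so n − k + 1 = 4.
Given d = 5, check d ≤ 4: NO.
Slack = (n − k + 1) − d = -1.
The slack is negative: d = 5 exceeds n − k + 1 = 4 by 1, so the Singleton bound is violated and no linear [5, 2, 5]_11 code can exist. In particular it is not MDS (MDS requires d = n − k + 1 exactly).
Description: the claimed parameters are [5, 2, 5]_11; such a code would be impossible (violates the Singleton bound).


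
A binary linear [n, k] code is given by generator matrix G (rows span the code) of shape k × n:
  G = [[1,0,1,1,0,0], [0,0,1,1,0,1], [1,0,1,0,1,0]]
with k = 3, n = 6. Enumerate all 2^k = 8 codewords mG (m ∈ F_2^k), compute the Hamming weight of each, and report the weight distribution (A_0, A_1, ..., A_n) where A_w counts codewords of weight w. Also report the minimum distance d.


Weight distribution: A_0 = 1, A_2 = 2, A_3 = 4, A_4 = 1. Minimum distance d = 2.

Enumerate all 2^3 = 8 messages m ∈ F_2^3.
For each, compute codeword c = mG in F_2^6, then tally its weight.
  m = 000 → c = 000000, weight = 0.
  m = 100 → c = 101100, weight = 3.
  m = 010 → c = 001101, weight = 3.
  m = 110 → c = 100001, weight = 2.
  m = 001 → c = 101010, weight = 3.
  m = 101 → c = 000110, weight = 2.
  m = 011 → c = 100111, weight = 4.
  m = 111 → c = 001011, weight = 3.
Tally weights:
  weight 0: 1 codewords.
  weight 2: 2 codewords.
  weight 3: 4 codewords.
  weight 4: 1 codewords.
Minimum distance d = smallest w > 0 with A_w > 0 = 2.
Sanity: Σ A_w = 8 = 2^3 = 8 ✓.


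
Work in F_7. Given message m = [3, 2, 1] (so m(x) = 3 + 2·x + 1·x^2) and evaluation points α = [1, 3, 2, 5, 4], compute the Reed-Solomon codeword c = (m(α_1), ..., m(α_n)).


c = [6, 4, 4, 3, 6]

Message polynomial: m(x) = 3 + 2·x + 1·x^2 (mod 7).
For each evaluation point α_i, compute m(α_i) mod 7:
  α_1 = 1: Horner steps 1 → 3 → 6, so m(1) = 6.
  α_2 = 3: Horner steps 1 → 5 → 4, so m(3) = 4.
  α_3 = 2: Horner steps 1 → 4 → 4, so m(2) = 4.
  α_4 = 5: Horner steps 1 → 0 → 3, so m(5) = 3.
  α_5 = 4: Horner steps 1 → 6 → 6, so m(4) = 6.
Codeword c = [6, 4, 4, 3, 6] ∈ F_7^5.


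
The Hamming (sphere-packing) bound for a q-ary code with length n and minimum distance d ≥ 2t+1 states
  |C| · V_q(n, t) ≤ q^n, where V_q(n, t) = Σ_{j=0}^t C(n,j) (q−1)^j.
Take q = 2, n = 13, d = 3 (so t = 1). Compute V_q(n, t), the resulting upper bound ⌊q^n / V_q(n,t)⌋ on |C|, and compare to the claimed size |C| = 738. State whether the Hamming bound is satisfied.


V_q(n, t) = 14, q^n = 8192, Hamming bound = 585, |C| = 738 > bound (violated).

Step 1: Compute V_q(n, t) = Σ_{j=0}^1 C(n, j) (q−1)^j.
  j = 0: C(13,0)·(1)^0 = 1·1 = 1.
  j = 1: C(13,1)·(1)^1 = 13·1 = 13.
  V_q(n, t) = 1 + 13 = 14.
Step 2: q^n = 2^13 = 8192.
Step 3: Hamming bound ⌊q^n / V_q(n,t)⌋ = ⌊8192/14⌋ = 585.
Step 4: Compare |C| = 738 to 585: violated.
The claimed |C| lies above the Hamming bound, so no 2-ary code of length 13 with d ≥ 3 can have 738 codewords.


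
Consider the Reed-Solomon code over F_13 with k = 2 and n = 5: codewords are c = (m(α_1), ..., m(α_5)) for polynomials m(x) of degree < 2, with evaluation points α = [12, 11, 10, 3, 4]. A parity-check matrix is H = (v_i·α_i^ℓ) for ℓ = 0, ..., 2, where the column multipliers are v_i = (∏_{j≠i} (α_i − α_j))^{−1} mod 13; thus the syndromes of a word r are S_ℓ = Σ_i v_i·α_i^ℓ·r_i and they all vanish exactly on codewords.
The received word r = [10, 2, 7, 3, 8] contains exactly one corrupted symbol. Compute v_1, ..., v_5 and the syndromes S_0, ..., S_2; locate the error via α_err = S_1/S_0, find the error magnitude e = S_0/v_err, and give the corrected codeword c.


S = (5, 7, 2), error at position 5, error magnitude e = 10, c = [10, 2, 7, 3, 11].

Step 1: column multipliers v_i = (∏_{j≠i}(α_i − α_j))^{−1} mod 13.
  i = 1 (α = 12): (12−11)(12−10)(12−3)(12−4) = 1·2·9·8 = 144 ≡ 1, so v_1 = 1^{−1} = 1 (mod 13).
  i = 2 (α = 11): (11−12)(11−10)(11−3)(11−4) = (−1)·1·8·7 = −56 ≡ 9, so v_2 = 9^{−1} = 3 (mod 13).
  i = 3 (α = 10): (10−12)(10−11)(10−3)(10−4) = (−2)·(−1)·7·6 = 84 ≡ 6, so v_3 = 6^{−1} = 11 (mod 13).
  i = 4 (α = 3): (3−12)(3−11)(3−10)(3−4) = (−9)·(−8)·(−7)·(−1) = 504 ≡ 10, so v_4 = 10^{−1} = 4 (mod 13).
  i = 5 (α = 4): (4−12)(4−11)(4−10)(4−3) = (−8)·(−7)·(−6)·1 = −336 ≡ 2, so v_5 = 2^{−1} = 7 (mod 13).
  v = [1, 3, 11, 4, 7].
Step 2: syndromes of r = [10, 2, 7, 3, 8] (all sums mod 13).
  S_0 = Σ v_i r_i = 1·10 + 3·2 + 11·7 + 4·3 + 7·8 = 161 ≡ 5.
  S_1 = Σ v_i α_i r_i = 1·12·10 + 3·11·2 + 11·10·7 + 4·3·3 + 7·4·8 = 1216 ≡ 7.
  α_i^2 mod 13 = [1, 4, 9, 9, 3].
  S_2 = Σ v_i α_i^2 r_i = 1·1·10 + 3·4·2 + 11·9·7 + 4·9·3 + 7·3·8 = 1003 ≡ 2.
  S = (5, 7, 2) ≠ 0, so r is not a codeword (an error is present).
Step 3: locate the error. For a single error e at position i, S_ℓ = v_i·e·α_i^ℓ, so α_err = S_1/S_0.
  S_0^{−1} = 5^{−1} = 8 (mod 13), so α_err = 7·8 = 56 ≡ 4 = α_5. Error position i = 5.
  Consistency check: S_2/S_1 = 2·2 = 4 ≡ 4 = α_err ✓ (single-error assumption holds).
Step 4: error magnitude e = S_0/v_5 = S_0·∏_{j≠5}(α_5 − α_j) = 5·2 = 10 ≡ 10 (mod 13).
Step 5: correct position 5: c_5 = r_5 − e = 8 − 10 ≡ 11 (mod 13). Hence c = [10, 2, 7, 3, 11].
  Check: interpolating c through the α_i gives m(x) = 5 + 8·x (degree < 2) with m(α_i) = c_i for every i, so c is indeed a codeword.


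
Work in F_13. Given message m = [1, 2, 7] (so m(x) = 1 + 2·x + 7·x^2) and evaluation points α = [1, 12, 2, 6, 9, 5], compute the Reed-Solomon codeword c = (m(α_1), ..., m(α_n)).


c = [10, 6, 7, 5, 1, 4]

Message polynomial: m(x) = 1 + 2·x + 7·x^2 (mod 13).
For each evaluation point α_i, compute m(α_i) mod 13:
  α_1 = 1: Horner steps 7 → 9 → 10, so m(1) = 10.
  α_2 = 12: Horner steps 7 → 8 → 6, so m(12) = 6.
  α_3 = 2: Horner steps 7 → 3 → 7, so m(2) = 7.
  α_4 = 6: Horner steps 7 → 5 → 5, so m(6) = 5.
  α_5 = 9: Horner steps 7 → 0 → 1, so m(9) = 1.
  α_6 = 5: Horner steps 7 → 11 → 4, so m(5) = 4.
Codeword c = [10, 6, 7, 5, 1, 4] ∈ F_13^6.


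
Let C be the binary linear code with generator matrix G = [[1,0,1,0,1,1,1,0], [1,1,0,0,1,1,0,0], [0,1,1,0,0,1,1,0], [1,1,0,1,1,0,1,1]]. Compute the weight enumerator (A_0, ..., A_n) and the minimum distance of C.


Weight distribution: A_0 = 1, A_1 = 1, A_3 = 3, A_4 = 5, A_5 = 3, A_6 = 2, A_7 = 1. Minimum distance d = 1.

Enumerate all 2^4 = 16 messages m ∈ F_2^4.
For each, compute codeword c = mG in F_2^8, then tally its weight.
  m = 0000 → c = 00000000, weight = 0.
  m = 1000 → c = 10101110, weight = 5.
  m = 0100 → c = 11001100, weight = 4.
  m = 1100 → c = 01100010, weight = 3.
  m = 0010 → c = 01100110, weight = 4.
  m = 1010 → c = 11001000, weight = 3.
  m = 0110 → c = 10101010, weight = 4.
  m = 1110 → c = 00000100, weight = 1.
  m = 0001 → c = 11011011, weight = 6.
  m = 1001 → c = 01110101, weight = 5.
  m = 0101 → c = 00010111, weight = 4.
  m = 1101 → c = 10111001, weight = 5.
  m = 0011 → c = 10111101, weight = 6.
  m = 1011 → c = 00010011, weight = 3.
  m = 0111 → c = 01110001, weight = 4.
  m = 1111 → c = 11011111, weight = 7.
Tally weights:
  weight 0: 1 codewords.
  weight 1: 1 codewords.
  weight 3: 3 codewords.
  weight 4: 5 codewords.
  weight 5: 3 codewords.
  weight 6: 2 codewords.
  weight 7: 1 codewords.
Minimum distance d = smallest w > 0 with A_w > 0 = 1.
Sanity: Σ A_w = 16 = 2^4 = 16 ✓.


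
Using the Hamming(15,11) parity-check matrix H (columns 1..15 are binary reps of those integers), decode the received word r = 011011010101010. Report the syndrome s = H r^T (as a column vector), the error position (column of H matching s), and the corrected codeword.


s = (0, 0, 1, 0)^T, error position = 2, corrected codeword c = 001011010101010

Compute s = H r^T mod 2 one row at a time:
  s_1 = 1 + 0 + 1 + 0 + 1 + 0 + 1 + 0 = 4 ≡ 0 (mod 2).
  s_2 = 0 + 1 + 1 + 0 + 1 + 0 + 1 + 0 = 4 ≡ 0 (mod 2).
  s_3 = 1 + 1 + 1 + 0 + 1 + 0 + 1 + 0 = 5 ≡ 1 (mod 2).
  s_4 = 0 + 1 + 1 + 0 + 0 + 0 + 0 + 0 = 2 ≡ 0 (mod 2).
s = (0, 0, 1, 0)^T — this equals column 2 of H (binary 0010), so error is at position 2.
Correct: flip bit 2 of r = 011011010101010 to get c = 001011010101010.


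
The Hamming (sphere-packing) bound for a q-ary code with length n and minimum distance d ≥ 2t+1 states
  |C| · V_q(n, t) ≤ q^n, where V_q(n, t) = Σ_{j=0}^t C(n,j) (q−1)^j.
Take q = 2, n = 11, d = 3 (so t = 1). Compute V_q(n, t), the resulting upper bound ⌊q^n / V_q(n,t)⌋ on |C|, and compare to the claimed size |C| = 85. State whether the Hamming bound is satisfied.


V_q(n, t) = 12, q^n = 2048, Hamming bound = 170, |C| = 85 ≤ bound (satisfied).

Step 1: Compute V_q(n, t) = Σ_{j=0}^1 C(n, j) (q−1)^j.
  j = 0: C(11,0)·(1)^0 = 1·1 = 1.
  j = 1: C(11,1)·(1)^1 = 11·1 = 11.
  V_q(n, t) = 1 + 11 = 12.
Step 2: q^n = 2^11 = 2048.
Step 3: Hamming bound ⌊q^n / V_q(n,t)⌋ = ⌊2048/12⌋ = 170.
Step 4: Compare |C| = 85 to 170: satisfied.
The claimed |C| lies below the Hamming bound.


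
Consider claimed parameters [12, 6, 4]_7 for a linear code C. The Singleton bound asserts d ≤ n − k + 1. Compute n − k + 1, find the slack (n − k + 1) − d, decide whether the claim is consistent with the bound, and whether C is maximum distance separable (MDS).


Singleton RHS = n − k + 1 = 7, slack = 3, bound satisfied, not MDS.

Singleton bound: d ≤ n − k + 1.
Here n = 12, k = 6, so n − k + 1 = 7.
Given d = 4, check d ≤ 7: YES.
Slack = (n − k + 1) − d = 3.
The code is NOT MDS (slack = 3 > 0).
Description: the claimed parameters are [12, 6, 4]_7; such a code would be non-MDS.


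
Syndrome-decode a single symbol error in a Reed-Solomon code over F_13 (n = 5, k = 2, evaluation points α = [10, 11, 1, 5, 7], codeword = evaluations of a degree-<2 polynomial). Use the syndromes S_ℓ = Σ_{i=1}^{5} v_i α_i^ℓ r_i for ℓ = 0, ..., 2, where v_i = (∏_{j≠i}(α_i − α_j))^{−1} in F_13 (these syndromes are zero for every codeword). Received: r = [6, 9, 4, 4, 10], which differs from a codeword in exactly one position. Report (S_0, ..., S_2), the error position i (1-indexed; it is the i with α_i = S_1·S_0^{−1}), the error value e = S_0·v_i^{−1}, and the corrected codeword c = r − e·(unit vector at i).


S = (6, 6, 6), error at position 3, error magnitude e = 12, c = [6, 9, 5, 4, 10].

Step 1: column multipliers v_i = (∏_{j≠i}(α_i − α_j))^{−1} mod 13.
  i = 1 (α = 10): (10−11)(10−1)(10−5)(10−7) = (−1)·9·5·3 = −135 ≡ 8, so v_1 = 8^{−1} = 5 (mod 13).
  i = 2 (α = 11): (11−10)(11−1)(11−5)(11−7) = 1·10·6·4 = 240 ≡ 6, so v_2 = 6^{−1} = 11 (mod 13).
  i = 3 (α = 1): (1−10)(1−11)(1−5)(1−7) = (−9)·(−10)·(−4)·(−6) = 2160 ≡ 2, so v_3 = 2^{−1} = 7 (mod 13).
  i = 4 (α = 5): (5−10)(5−11)(5−1)(5−7) = (−5)·(−6)·4·(−2) = −240 ≡ 7, so v_4 = 7^{−1} = 2 (mod 13).
  i = 5 (α = 7): (7−10)(7−11)(7−1)(7−5) = (−3)·(−4)·6·2 = 144 ≡ 1, so v_5 = 1^{−1} = 1 (mod 13).
  v = [5, 11, 7, 2, 1].
Step 2: syndromes of r = [6, 9, 4, 4, 10] (all sums mod 13).
  S_0 = Σ v_i r_i = 5·6 + 11·9 + 7·4 + 2·4 + 1·10 = 175 ≡ 6.
  S_1 = Σ v_i α_i r_i = 5·10·6 + 11·11·9 + 7·1·4 + 2·5·4 + 1·7·10 = 1527 ≡ 6.
  α_i^2 mod 13 = [9, 4, 1, 12, 10].
  S_2 = Σ v_i α_i^2 r_i = 5·9·6 + 11·4·9 + 7·1·4 + 2·12·4 + 1·10·10 = 890 ≡ 6.
  S = (6, 6, 6) ≠ 0, so r is not a codeword (an error is present).
Step 3: locate the error. For a single error e at position i, S_ℓ = v_i·e·α_i^ℓ, so α_err = S_1/S_0.
  S_0^{−1} = 6^{−1} = 11 (mod 13), so α_err = 6·11 = 66 ≡ 1 = α_3. Error position i = 3.
  Consistency check: S_2/S_1 = 6·11 = 66 ≡ 1 = α_err ✓ (single-error assumption holds).
Step 4: error magnitude e = S_0/v_3 = S_0·∏_{j≠3}(α_3 − α_j) = 6·2 = 12 ≡ 12 (mod 13).
Step 5: correct position 3: c_3 = r_3 − e = 4 − 12 ≡ 5 (mod 13). Hence c = [6, 9, 5, 4, 10].
  Check: interpolating c through the α_i gives m(x) = 2 + 3·x (degree < 2) with m(α_i) = c_i for every i, so c is indeed a codeword.


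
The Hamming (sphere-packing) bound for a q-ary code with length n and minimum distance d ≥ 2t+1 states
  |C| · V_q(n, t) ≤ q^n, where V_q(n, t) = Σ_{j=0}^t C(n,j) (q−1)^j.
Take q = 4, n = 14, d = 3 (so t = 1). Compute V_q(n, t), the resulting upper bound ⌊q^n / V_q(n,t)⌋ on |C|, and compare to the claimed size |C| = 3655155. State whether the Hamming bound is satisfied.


V_q(n, t) = 43, q^n = 268435456, Hamming bound = 6242685, |C| = 3655155 ≤ bound (satisfied).

Step 1: Compute V_q(n, t) = Σ_{j=0}^1 C(n, j) (q−1)^j.
  j = 0: C(14,0)·(3)^0 = 1·1 = 1.
  j = 1: C(14,1)·(3)^1 = 14·3 = 42.
  V_q(n, t) = 1 + 42 = 43.
Step 2: q^n = 4^14 = 268435456.
Step 3: Hamming bound ⌊q^n / V_q(n,t)⌋ = ⌊268435456/43⌋ = 6242685.
Step 4: Compare |C| = 3655155 to 6242685: satisfied.
The claimed |C| lies below the Hamming bound.


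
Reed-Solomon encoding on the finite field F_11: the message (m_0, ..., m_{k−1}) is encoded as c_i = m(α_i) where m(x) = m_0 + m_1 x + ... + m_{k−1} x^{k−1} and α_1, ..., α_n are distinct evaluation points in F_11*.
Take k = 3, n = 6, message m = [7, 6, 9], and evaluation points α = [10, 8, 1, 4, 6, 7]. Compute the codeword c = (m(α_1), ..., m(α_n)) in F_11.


c = [10, 4, 0, 10, 4, 6]

Message polynomial: m(x) = 7 + 6·x + 9·x^2 (mod 11).
For each evaluation point α_i, compute m(α_i) mod 11:
  α_1 = 10: Horner steps 9 → 8 → 10, so m(10) = 10.
  α_2 = 8: Horner steps 9 → 1 → 4, so m(8) = 4.
  α_3 = 1: Horner steps 9 → 4 → 0, so m(1) = 0.
  α_4 = 4: Horner steps 9 → 9 → 10, so m(4) = 10.
  α_5 = 6: Horner steps 9 → 5 → 4, so m(6) = 4.
  α_6 = 7: Horner steps 9 → 3 → 6, so m(7) = 6.
Codeword c = [10, 4, 0, 10, 4, 6] ∈ F_11^6.


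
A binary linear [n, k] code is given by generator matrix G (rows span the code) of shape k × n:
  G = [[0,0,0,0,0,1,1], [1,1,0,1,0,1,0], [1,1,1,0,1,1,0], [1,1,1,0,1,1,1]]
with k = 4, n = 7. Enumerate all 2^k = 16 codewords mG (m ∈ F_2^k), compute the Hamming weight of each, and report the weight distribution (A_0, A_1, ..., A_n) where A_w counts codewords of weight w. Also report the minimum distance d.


Weight distribution: A_0 = 1, A_1 = 2, A_2 = 1, A_3 = 2, A_4 = 5, A_5 = 4, A_6 = 1. Minimum distance d = 1.

Enumerate all 2^4 = 16 messages m ∈ F_2^4.
For each, compute codeword c = mG in F_2^7, then tally its weight.
  m = 0000 → c = 0000000, weight = 0.
  m = 1000 → c = 0000011, weight = 2.
  m = 0100 → c = 1101010, weight = 4.
  m = 1100 → c = 1101001, weight = 4.
  m = 0010 → c = 1110110, weight = 5.
  m = 1010 → c = 1110101, weight = 5.
  m = 0110 → c = 0011100, weight = 3.
  m = 1110 → c = 0011111, weight = 5.
  m = 0001 → c = 1110111, weight = 6.
  m = 1001 → c = 1110100, weight = 4.
  m = 0101 → c = 0011101, weight = 4.
  m = 1101 → c = 0011110, weight = 4.
  m = 0011 → c = 0000001, weight = 1.
  m = 1011 → c = 0000010, weight = 1.
  m = 0111 → c = 1101011, weight = 5.
  m = 1111 → c = 1101000, weight = 3.
Tally weights:
  weight 0: 1 codewords.
  weight 1: 2 codewords.
  weight 2: 1 codewords.
  weight 3: 2 codewords.
  weight 4: 5 codewords.
  weight 5: 4 codewords.
  weight 6: 1 codewords.
Minimum distance d = smallest w > 0 with A_w > 0 = 1.
Sanity: Σ A_w = 16 = 2^4 = 16 ✓.


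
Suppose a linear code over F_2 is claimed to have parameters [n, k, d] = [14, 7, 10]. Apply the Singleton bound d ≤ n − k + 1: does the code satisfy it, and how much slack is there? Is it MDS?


Singleton RHS = n − k + 1 = 8, slack = -2, bound violated (no such code; not MDS).

Singleton bound: d ≤ n − k + 1.
Here n = 14, k = 7, so n − k + 1 = 8.
Given d = 10, check d ≤ 8: NO.
Slack = (n − k + 1) − d = -2.
The slack is negative: d = 10 exceeds n − k + 1 = 8 by 2, so the Singleton bound is violated and no linear [14, 7, 10]_2 code can exist. In particular it is not MDS (MDS requires d = n − k + 1 exactly).
Description: the claimed parameters are [14, 7, 10]_2; such a code would be impossible (violates the Singleton bound).


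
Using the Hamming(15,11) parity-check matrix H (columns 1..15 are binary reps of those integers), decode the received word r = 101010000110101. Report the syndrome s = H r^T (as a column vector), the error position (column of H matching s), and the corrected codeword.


s = (0, 1, 0, 0)^T, error position = 4, corrected codeword c = 101110000110101

Compute s = H r^T mod 2 one row at a time:
  s_1 = 0 + 0 + 1 + 1 + 0 + 1 + 0 + 1 = 4 ≡ 0 (mod 2).
  s_2 = 0 + 1 + 0 + 0 + 0 + 1 + 0 + 1 = 3 ≡ 1 (mod 2).
  s_3 = 0 + 1 + 0 + 0 + 1 + 1 + 0 + 1 = 4 ≡ 0 (mod 2).
  s_4 = 1 + 1 + 1 + 0 + 0 + 1 + 1 + 1 = 6 ≡ 0 (mod 2).
s = (0, 1, 0, 0)^T — this equals column 4 of H (binary 0100), so error is at position 4.
Correct: flip bit 4 of r = 101010000110101 to get c = 101110000110101.


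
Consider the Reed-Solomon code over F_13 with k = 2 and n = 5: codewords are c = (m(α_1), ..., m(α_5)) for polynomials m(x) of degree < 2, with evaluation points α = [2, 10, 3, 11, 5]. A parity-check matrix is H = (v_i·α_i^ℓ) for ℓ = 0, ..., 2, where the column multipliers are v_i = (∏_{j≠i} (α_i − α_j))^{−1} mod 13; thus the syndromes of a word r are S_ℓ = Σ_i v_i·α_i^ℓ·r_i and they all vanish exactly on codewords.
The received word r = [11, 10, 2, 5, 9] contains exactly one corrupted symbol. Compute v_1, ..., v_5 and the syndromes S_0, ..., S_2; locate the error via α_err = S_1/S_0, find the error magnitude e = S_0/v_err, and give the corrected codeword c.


S = (7, 8, 11), error at position 3, error magnitude e = 9, c = [11, 10, 6, 5, 9].

Step 1: column multipliers v_i = (∏_{j≠i}(α_i − α_j))^{−1} mod 13.
  i = 1 (α = 2): (2−10)(2−3)(2−11)(2−5) = (−8)·(−1)·(−9)·(−3) = 216 ≡ 8, so v_1 = 8^{−1} = 5 (mod 13).
  i = 2 (α = 10): (10−2)(10−3)(10−11)(10−5) = 8·7·(−1)·5 = −280 ≡ 6, so v_2 = 6^{−1} = 11 (mod 13).
  i = 3 (α = 3): (3−2)(3−10)(3−11)(3−5) = 1·(−7)·(−8)·(−2) = −112 ≡ 5, so v_3 = 5^{−1} = 8 (mod 13).
  i = 4 (α = 11): (11−2)(11−10)(11−3)(11−5) = 9·1·8·6 = 432 ≡ 3, so v_4 = 3^{−1} = 9 (mod 13).
  i = 5 (α = 5): (5−2)(5−10)(5−3)(5−11) = 3·(−5)·2·(−6) = 180 ≡ 11, so v_5 = 11^{−1} = 6 (mod 13).
  v = [5, 11, 8, 9, 6].
Step 2: syndromes of r = [11, 10, 2, 5, 9] (all sums mod 13).
  S_0 = Σ v_i r_i = 5·11 + 11·10 + 8·2 + 9·5 + 6·9 = 280 ≡ 7.
  S_1 = Σ v_i α_i r_i = 5·2·11 + 11·10·10 + 8·3·2 + 9·11·5 + 6·5·9 = 2023 ≡ 8.
  α_i^2 mod 13 = [4, 9, 9, 4, 12].
  S_2 = Σ v_i α_i^2 r_i = 5·4·11 + 11·9·10 + 8·9·2 + 9·4·5 + 6·12·9 = 2182 ≡ 11.
  S = (7, 8, 11) ≠ 0, so r is not a codeword (an error is present).
Step 3: locate the error. For a single error e at position i, S_ℓ = v_i·e·α_i^ℓ, so α_err = S_1/S_0.
  S_0^{−1} = 7^{−1} = 2 (mod 13), so α_err = 8·2 = 16 ≡ 3 = α_3. Error position i = 3.
  Consistency check: S_2/S_1 = 11·5 = 55 ≡ 3 = α_err ✓ (single-error assumption holds).
Step 4: error magnitude e = S_0/v_3 = S_0·∏_{j≠3}(α_3 − α_j) = 7·5 = 35 ≡ 9 (mod 13).
Step 5: correct position 3: c_3 = r_3 − e = 2 − 9 ≡ 6 (mod 13). Hence c = [11, 10, 6, 5, 9].
  Check: interpolating c through the α_i gives m(x) = 8 + 8·x (degree < 2) with m(α_i) = c_i for every i, so c is indeed a codeword.


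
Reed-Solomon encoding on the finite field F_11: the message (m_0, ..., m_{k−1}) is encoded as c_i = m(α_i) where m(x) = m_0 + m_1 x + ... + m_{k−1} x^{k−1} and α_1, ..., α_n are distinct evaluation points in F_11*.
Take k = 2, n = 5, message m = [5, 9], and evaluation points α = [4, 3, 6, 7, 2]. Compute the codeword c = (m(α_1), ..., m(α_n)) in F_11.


c = [8, 10, 4, 2, 1]

Message polynomial: m(x) = 5 + 9·x (mod 11).
For each evaluation point α_i, compute m(α_i) mod 11:
  α_1 = 4: Horner steps 9 → 8, so m(4) = 8.
  α_2 = 3: Horner steps 9 → 10, so m(3) = 10.
  α_3 = 6: Horner steps 9 → 4, so m(6) = 4.
  α_4 = 7: Horner steps 9 → 2, so m(7) = 2.
  α_5 = 2: Horner steps 9 → 1, so m(2) = 1.
Codeword c = [8, 10, 4, 2, 1] ∈ F_11^5.


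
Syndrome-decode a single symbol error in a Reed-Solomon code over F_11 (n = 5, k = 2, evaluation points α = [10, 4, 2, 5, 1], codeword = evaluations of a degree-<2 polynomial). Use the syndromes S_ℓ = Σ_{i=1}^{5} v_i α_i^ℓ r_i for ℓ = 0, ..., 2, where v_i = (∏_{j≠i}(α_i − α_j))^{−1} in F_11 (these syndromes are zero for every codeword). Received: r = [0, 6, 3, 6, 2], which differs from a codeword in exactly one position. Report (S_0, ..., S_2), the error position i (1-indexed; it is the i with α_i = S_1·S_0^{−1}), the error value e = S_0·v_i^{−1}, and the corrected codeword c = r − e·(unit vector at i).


S = (4, 5, 9), error at position 2, error magnitude e = 1, c = [0, 5, 3, 6, 2].

Step 1: column multipliers v_i = (∏_{j≠i}(α_i − α_j))^{−1} mod 11.
  i = 1 (α = 10): (10−4)(10−2)(10−5)(10−1) = 6·8·5·9 = 2160 ≡ 4, so v_1 = 4^{−1} = 3 (mod 11).
  i = 2 (α = 4): (4−10)(4−2)(4−5)(4−1) = (−6)·2·(−1)·3 = 36 ≡ 3, so v_2 = 3^{−1} = 4 (mod 11).
  i = 3 (α = 2): (2−10)(2−4)(2−5)(2−1) = (−8)·(−2)·(−3)·1 = −48 ≡ 7, so v_3 = 7^{−1} = 8 (mod 11).
  i = 4 (α = 5): (5−10)(5−4)(5−2)(5−1) = (−5)·1·3·4 = −60 ≡ 6, so v_4 = 6^{−1} = 2 (mod 11).
  i = 5 (α = 1): (1−10)(1−4)(1−2)(1−5) = (−9)·(−3)·(−1)·(−4) = 108 ≡ 9, so v_5 = 9^{−1} = 5 (mod 11).
  v = [3, 4, 8, 2, 5].
Step 2: syndromes of r = [0, 6, 3, 6, 2] (all sums mod 11).
  S_0 = Σ v_i r_i = 3·0 + 4·6 + 8·3 + 2·6 + 5·2 = 70 ≡ 4.
  S_1 = Σ v_i α_i r_i = 3·10·0 + 4·4·6 + 8·2·3 + 2·5·6 + 5·1·2 = 214 ≡ 5.
  α_i^2 mod 11 = [1, 5, 4, 3, 1].
  S_2 = Σ v_i α_i^2 r_i = 3·1·0 + 4·5·6 + 8·4·3 + 2·3·6 + 5·1·2 = 262 ≡ 9.
  S = (4, 5, 9) ≠ 0, so r is not a codeword (an error is present).
Step 3: locate the error. For a single error e at position i, S_ℓ = v_i·e·α_i^ℓ, so α_err = S_1/S_0.
  S_0^{−1} = 4^{−1} = 3 (mod 11), so α_err = 5·3 = 15 ≡ 4 = α_2. Error position i = 2.
  Consistency check: S_2/S_1 = 9·9 = 81 ≡ 4 = α_err ✓ (single-error assumption holds).
Step 4: error magnitude e = S_0/v_2 = S_0·∏_{j≠2}(α_2 − α_j) = 4·3 = 12 ≡ 1 (mod 11).
Step 5: correct position 2: c_2 = r_2 − e = 6 − 1 ≡ 5 (mod 11). Hence c = [0, 5, 3, 6, 2].
  Check: interpolating c through the α_i gives m(x) = 1 + 1·x (degree < 2) with m(α_i) = c_i for every i, so c is indeed a codeword.
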